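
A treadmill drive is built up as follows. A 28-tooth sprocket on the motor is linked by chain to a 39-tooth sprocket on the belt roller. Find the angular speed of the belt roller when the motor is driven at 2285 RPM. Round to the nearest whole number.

chain 39/28 = 1.3929 → 2285/1.3929 = 1640.5 RPM

1641 RPM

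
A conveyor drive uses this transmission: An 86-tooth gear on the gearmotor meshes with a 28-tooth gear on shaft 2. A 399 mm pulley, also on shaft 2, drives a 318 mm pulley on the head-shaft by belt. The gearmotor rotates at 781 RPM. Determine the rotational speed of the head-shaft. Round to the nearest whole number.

3010 RPM

gear mesh 28/86 = 0.32558 → 781/0.32558 = 2398.8 RPM
belt 318/399 = 0.79699 → 2398.8/0.79699 = 3009.8 RPM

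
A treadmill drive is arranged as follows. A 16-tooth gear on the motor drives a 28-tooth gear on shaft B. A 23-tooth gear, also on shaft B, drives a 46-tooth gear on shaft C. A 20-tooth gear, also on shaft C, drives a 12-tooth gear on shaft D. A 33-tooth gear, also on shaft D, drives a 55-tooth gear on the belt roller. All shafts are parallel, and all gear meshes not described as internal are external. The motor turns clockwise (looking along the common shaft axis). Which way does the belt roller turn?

clockwise

the motor → shaft B: external mesh, 1 reversal → CCW.
shaft B → shaft C: external mesh, 1 reversal → CW.
shaft C → shaft D: external mesh, 1 reversal → CCW.
shaft D → the belt roller: external mesh, 1 reversal → CW.
4 reversals in total — an even number — so the belt roller turns the same way as the motor.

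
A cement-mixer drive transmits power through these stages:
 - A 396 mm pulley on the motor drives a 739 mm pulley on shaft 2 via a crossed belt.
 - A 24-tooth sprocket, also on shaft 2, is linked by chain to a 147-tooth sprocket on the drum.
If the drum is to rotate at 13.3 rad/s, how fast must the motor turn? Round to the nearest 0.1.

Overall ratio R = 1.8662 × 6.125 = 11.43.
Required input speed = output speed × R = 13.3 × 11.43 = 152.02 rad/s.

152.0 rad/s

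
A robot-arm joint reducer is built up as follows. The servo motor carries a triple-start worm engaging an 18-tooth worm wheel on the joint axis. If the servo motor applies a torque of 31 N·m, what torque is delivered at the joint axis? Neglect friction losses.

After the worm (18/3): 31 × 6 = 186 N·m

186 N·m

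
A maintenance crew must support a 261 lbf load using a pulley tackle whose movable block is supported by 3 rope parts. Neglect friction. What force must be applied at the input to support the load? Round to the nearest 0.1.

Block-and-tackle MA = number of supporting rope parts = 3.
Effort = load / MA = 261 / 3 = 87 lbf.

87.0 lbf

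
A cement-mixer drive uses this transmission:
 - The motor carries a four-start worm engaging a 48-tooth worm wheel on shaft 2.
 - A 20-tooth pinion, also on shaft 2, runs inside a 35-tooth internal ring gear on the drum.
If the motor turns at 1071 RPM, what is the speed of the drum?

Worm: ratio = 48/4 = 12, so shaft 2 turns at 1071 / 12 = 89.25 RPM.
Internal gear: ratio = 35/20 = 1.75, so the drum turns at 89.25 / 1.75 = 51 RPM.

51 RPM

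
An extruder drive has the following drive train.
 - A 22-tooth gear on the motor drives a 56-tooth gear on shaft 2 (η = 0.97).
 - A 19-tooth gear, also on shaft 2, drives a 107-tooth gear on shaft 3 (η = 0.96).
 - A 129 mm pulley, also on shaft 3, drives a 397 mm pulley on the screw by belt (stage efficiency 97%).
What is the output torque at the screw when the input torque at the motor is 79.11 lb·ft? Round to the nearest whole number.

3152 lb·ft

Gear mesh: ratio = 56/22 = 2.5455; torque at shaft 2 = 79.11 × 2.5455 × 0.97 = 195.33 lb·ft.
Gear mesh: ratio = 107/19 = 5.6316; torque at shaft 3 = 195.33 × 5.6316 × 0.96 = 1056 lb·ft.
Belt: ratio = 397/129 = 3.0775; torque at the screw = 1056 × 3.0775 × 0.97 = 3152.4 lb·ft.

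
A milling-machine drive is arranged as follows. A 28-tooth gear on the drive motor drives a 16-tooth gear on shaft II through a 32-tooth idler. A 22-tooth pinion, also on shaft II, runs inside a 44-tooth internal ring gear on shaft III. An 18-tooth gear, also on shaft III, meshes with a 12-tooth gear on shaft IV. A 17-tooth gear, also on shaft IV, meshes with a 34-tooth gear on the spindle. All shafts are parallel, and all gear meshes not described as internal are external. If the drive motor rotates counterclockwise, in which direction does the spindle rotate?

counterclockwise

the drive motor → shaft II: driver → idler → driven is 2 external meshes, 2 reversals → CCW.
shaft II → shaft III: internal mesh, same direction → CCW.
shaft III → shaft IV: external mesh, 1 reversal → CW.
shaft IV → the spindle: external mesh, 1 reversal → CCW.
4 reversals in total — an even number — so the spindle turns the same way as the drive motor.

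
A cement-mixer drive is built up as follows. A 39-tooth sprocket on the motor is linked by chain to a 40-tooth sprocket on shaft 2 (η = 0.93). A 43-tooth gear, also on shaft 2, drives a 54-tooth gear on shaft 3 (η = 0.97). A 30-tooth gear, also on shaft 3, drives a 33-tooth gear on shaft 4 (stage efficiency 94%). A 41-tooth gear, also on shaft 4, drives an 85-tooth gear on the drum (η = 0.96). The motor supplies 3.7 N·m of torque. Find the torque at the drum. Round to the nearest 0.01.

8.85 N·m

Chain: ratio = 40/39 = 1.0256; torque at shaft 2 = 3.7 × 1.0256 × 0.93 = 3.5292 N·m.
Gear mesh: ratio = 54/43 = 1.2558; torque at shaft 3 = 3.5292 × 1.2558 × 0.97 = 4.2991 N·m.
Gear mesh: ratio = 33/30 = 1.1; torque at shaft 4 = 4.2991 × 1.1 × 0.94 = 4.4453 N·m.
Gear mesh: ratio = 85/41 = 2.0732; torque at the drum = 4.4453 × 2.0732 × 0.96 = 8.8472 N·m.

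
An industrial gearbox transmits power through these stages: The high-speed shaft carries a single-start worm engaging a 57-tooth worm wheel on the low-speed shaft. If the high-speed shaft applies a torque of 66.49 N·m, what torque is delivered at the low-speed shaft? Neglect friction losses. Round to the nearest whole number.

worm 57/1 = 57 → τ = 66.49·57 = 3789.9 N·m

3790 N·m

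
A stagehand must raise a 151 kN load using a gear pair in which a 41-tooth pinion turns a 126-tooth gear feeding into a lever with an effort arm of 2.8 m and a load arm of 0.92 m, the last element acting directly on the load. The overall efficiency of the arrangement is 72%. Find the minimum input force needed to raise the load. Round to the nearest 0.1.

22.4 kN

Gear pair MA = 126/41 = 3.0732.
Lever MA = effort arm / load arm = 2.8/0.92 = 3.0435.
Combined ideal MA = 3.0732 × 3.0435 = 9.3531.
Actual MA = 9.3531 × 0.72 = 6.7343.
Effort = load / actual MA = 151 / 6.7343 = 22.423 kN.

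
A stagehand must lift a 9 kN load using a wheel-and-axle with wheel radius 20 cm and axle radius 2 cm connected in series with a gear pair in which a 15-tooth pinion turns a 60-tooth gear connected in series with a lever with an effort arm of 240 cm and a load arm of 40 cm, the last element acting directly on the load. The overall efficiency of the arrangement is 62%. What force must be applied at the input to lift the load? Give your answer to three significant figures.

0.0605 kN

Wheel-and-axle MA = R/r = 20/2 = 10.
Gear pair MA = 60/15 = 4.
Lever MA = effort arm / load arm = 240/40 = 6.
Combined ideal MA = 10 × 4 × 6 = 240.
Actual MA = 240 × 0.62 = 148.8.
Effort = load / actual MA = 9 / 148.8 = 0.060484 kN.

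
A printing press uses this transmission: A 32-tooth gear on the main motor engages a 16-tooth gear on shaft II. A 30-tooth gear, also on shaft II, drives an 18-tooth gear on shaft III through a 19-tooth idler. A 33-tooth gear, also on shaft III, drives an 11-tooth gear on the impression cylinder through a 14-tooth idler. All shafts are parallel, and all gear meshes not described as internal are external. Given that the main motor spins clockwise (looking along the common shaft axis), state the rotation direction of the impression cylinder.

the main motor → shaft II: external mesh, 1 reversal → CCW.
shaft II → shaft III: driver → idler → driven is 2 external meshes, 2 reversals → CCW.
shaft III → the impression cylinder: driver → idler → driven is 2 external meshes, 2 reversals → CCW.
5 reversals in total — an odd number — so the impression cylinder turns opposite to the main motor.

counterclockwise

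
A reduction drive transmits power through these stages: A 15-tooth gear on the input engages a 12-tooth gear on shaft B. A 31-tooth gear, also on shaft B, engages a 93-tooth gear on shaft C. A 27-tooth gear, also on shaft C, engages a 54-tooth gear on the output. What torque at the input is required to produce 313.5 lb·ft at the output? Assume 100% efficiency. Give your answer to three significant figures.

65.3 lb·ft

Overall ratio R = 0.8 × 3 × 2 = 4.8.
Input torque = output torque / R = 313.5 / 4.8 = 65.312 lb·ft.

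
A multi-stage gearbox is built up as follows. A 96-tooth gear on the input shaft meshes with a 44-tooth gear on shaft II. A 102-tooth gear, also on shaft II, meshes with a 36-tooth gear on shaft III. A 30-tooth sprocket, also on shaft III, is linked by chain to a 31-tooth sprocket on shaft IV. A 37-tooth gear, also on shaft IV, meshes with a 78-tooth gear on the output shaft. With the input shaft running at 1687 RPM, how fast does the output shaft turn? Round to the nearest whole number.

4787 RPM

Gear mesh: ratio = 44/96 = 0.45833, so shaft II turns at 1687 / 0.45833 = 3680.7 RPM.
Gear mesh: ratio = 36/102 = 0.35294, so shaft III turns at 3680.7 / 0.35294 = 10429 RPM.
Chain: ratio = 31/30 = 1.0333, so shaft IV turns at 10429 / 1.0333 = 10092 RPM.
Gear mesh: ratio = 78/37 = 2.1081, so the output shaft turns at 10092 / 2.1081 = 4787.4 RPM.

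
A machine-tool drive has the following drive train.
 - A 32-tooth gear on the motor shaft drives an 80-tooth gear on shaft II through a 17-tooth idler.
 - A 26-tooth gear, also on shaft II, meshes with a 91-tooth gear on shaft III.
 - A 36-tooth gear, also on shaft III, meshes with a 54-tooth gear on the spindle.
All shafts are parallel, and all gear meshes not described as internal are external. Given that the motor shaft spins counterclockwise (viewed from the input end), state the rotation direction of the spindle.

counterclockwise

the motor shaft → shaft II: driver → idler → driven is 2 external meshes, 2 reversals → CCW.
shaft II → shaft III: external mesh, 1 reversal → CW.
shaft III → the spindle: external mesh, 1 reversal → CCW.
4 reversals in total — an even number — so the spindle turns the same way as the motor shaft.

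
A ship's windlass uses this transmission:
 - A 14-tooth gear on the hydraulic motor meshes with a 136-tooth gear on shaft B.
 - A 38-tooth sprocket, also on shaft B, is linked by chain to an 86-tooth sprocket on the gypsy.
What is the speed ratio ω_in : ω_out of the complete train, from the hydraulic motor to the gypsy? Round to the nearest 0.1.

Each stage contributes driven/driver: gear mesh 136/14 = 9.7143, chain 86/38 = 2.2632.
Overall: 9.7143 × 2.2632 = 21.985.

22.0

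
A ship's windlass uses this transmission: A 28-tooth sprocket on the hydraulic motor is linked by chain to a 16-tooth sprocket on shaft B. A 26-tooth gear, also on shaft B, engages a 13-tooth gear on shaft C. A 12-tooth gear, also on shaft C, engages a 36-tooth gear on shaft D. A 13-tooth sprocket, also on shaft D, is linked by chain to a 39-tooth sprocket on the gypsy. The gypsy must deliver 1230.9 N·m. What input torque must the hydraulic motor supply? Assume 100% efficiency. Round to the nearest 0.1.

478.7 N·m

Overall ratio R = 0.57143 × 0.5 × 3 × 3 = 2.5714.
Input torque = output torque / R = 1230.9 / 2.5714 = 478.68 N·m.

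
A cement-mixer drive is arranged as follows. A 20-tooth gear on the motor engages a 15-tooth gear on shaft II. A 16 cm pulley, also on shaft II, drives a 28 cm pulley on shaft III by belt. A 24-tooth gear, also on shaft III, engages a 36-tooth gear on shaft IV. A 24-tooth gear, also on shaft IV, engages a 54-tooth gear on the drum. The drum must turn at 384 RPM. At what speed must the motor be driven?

1701 RPM

Overall ratio R = 0.75 × 1.75 × 1.5 × 2.25 = 4.4297.
Required input speed = output speed × R = 384 × 4.4297 = 1701 RPM.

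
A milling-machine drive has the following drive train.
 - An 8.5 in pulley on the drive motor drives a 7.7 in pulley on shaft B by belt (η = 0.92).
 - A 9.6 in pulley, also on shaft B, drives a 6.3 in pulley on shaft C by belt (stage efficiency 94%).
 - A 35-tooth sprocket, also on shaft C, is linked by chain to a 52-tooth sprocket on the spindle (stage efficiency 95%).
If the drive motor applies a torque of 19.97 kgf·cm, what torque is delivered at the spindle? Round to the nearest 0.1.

14.5 kgf·cm

belt 7.7/8.5 = 0.90588 → τ = 19.97·0.90588·0.92 = 16.643 kgf·cm
belt 6.3/9.6 = 0.65625 → τ = 16.643·0.65625·0.94 = 10.267 kgf·cm
chain 52/35 = 1.4857 → τ = 10.267·1.4857·0.95 = 14.491 kgf·cm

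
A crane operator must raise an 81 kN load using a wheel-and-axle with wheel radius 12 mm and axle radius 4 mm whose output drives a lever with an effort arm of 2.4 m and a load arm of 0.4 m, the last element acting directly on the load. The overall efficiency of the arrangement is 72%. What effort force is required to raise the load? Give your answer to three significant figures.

6.25 kN

Wheel-and-axle MA = R/r = 12/4 = 3.
Lever MA = effort arm / load arm = 2.4/0.4 = 6.
Combined ideal MA = 3 × 6 = 18.
Actual MA = 18 × 0.72 = 12.96.
Effort = load / actual MA = 81 / 12.96 = 6.25 kN.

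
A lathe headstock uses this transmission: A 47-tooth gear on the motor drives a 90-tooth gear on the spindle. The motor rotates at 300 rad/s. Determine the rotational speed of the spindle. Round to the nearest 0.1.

156.7 rad/s

the motor → the spindle (gear mesh, 90/47): 300 ÷ 1.9149 = 156.67 rad/s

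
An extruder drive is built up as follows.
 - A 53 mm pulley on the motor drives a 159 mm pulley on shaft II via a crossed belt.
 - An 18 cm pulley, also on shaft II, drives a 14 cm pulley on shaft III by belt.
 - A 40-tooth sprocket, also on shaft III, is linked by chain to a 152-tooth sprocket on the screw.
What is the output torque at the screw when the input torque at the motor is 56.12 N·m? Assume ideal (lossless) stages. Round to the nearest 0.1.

497.6 N·m

belt 159/53 = 3 → τ = 56.12·3 = 168.36 N·m
belt 14/18 = 0.77778 → τ = 168.36·0.77778 = 130.95 N·m
chain 152/40 = 3.8 → τ = 130.95·3.8 = 497.6 N·m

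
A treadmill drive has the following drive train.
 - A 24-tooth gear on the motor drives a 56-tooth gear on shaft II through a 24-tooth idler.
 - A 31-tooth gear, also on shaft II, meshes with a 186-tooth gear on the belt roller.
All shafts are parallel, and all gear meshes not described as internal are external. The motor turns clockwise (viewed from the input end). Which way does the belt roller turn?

the motor → shaft II: driver → idler → driven is 2 external meshes, 2 reversals → CW.
shaft II → the belt roller: external mesh, 1 reversal → CCW.
3 reversals in total — an odd number — so the belt roller turns opposite to the motor.

counterclockwise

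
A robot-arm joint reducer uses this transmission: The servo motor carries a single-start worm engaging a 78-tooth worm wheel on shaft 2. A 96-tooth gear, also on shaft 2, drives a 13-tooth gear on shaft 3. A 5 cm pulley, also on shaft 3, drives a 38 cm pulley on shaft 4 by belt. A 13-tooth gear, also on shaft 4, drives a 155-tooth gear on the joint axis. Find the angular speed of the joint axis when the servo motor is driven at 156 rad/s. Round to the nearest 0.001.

0.163 rad/s

worm 78/1 = 78 → 156/78 = 2 rad/s
gear mesh 13/96 = 0.13542 → 2/0.13542 = 14.769 rad/s
belt 38/5 = 7.6 → 14.769/7.6 = 1.9433 rad/s
gear mesh 155/13 = 11.923 → 1.9433/11.923 = 0.16299 rad/s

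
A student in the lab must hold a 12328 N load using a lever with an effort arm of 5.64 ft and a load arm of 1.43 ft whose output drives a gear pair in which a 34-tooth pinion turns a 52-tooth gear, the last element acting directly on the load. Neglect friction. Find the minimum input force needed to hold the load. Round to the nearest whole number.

Lever MA = effort arm / load arm = 5.64/1.43 = 3.9441.
Gear pair MA = 52/34 = 1.5294.
Combined ideal MA = 3.9441 × 1.5294 = 6.0321.
Effort = load / MA = 12328 / 6.0321 = 2043.7 N.

2044 N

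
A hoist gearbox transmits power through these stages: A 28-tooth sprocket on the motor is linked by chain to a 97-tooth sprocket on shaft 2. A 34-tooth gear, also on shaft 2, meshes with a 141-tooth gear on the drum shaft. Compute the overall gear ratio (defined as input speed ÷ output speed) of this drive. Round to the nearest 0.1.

Each stage contributes driven/driver: chain 97/28 = 3.4643, gear mesh 141/34 = 4.1471.
Overall: 3.4643 × 4.1471 = 14.367.

14.4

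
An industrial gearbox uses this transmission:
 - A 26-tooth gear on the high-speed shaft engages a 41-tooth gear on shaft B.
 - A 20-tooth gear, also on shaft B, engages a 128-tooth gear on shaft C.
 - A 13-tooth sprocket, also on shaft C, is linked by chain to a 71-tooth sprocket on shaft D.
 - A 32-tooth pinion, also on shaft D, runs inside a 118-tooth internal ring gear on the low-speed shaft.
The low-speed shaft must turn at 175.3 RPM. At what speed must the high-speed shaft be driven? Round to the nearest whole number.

Overall ratio R = 1.5769 × 6.4 × 5.4615 × 3.6875 = 203.25.
Required input speed = output speed × R = 175.3 × 203.25 = 35630 RPM.

35630 RPM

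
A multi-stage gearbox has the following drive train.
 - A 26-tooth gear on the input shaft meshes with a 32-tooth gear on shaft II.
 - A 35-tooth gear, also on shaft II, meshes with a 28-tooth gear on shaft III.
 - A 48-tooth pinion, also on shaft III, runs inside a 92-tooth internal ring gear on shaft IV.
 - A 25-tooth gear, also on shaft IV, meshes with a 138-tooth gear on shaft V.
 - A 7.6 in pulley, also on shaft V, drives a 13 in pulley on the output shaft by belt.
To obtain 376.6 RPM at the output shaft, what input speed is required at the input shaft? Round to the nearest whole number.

Overall ratio R = 1.2308 × 0.8 × 1.9167 × 5.52 × 1.7105 = 17.819.
Required input speed = output speed × R = 376.6 × 17.819 = 6710.6 RPM.

6711 RPM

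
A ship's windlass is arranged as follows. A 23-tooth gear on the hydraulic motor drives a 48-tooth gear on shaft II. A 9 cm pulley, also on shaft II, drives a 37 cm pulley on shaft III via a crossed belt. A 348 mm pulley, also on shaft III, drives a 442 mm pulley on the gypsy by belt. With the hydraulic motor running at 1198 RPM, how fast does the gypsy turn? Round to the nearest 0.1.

gear mesh 48/23 = 2.087 → 1198/2.087 = 574.04 RPM
belt 37/9 = 4.1111 → 574.04/4.1111 = 139.63 RPM
belt 442/348 = 1.2701 → 139.63/1.2701 = 109.94 RPM

109.9 RPM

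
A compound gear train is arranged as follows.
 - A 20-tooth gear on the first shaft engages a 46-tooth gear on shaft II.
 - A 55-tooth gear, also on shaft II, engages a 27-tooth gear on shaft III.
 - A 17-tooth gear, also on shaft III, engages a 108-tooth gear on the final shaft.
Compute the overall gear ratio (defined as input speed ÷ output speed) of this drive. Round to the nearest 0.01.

7.17

Each stage contributes driven/driver: gear mesh 46/20 = 2.3, gear mesh 27/55 = 0.49091, gear mesh 108/17 = 6.3529.
Overall: 2.3 × 0.49091 × 6.3529 = 7.173.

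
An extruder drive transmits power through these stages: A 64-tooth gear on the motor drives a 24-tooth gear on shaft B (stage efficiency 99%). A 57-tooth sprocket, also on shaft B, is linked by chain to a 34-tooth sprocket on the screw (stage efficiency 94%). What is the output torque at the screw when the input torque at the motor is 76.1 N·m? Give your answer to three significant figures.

15.8 N·m

Gear mesh: ratio = 24/64 = 0.375; torque at shaft B = 76.1 × 0.375 × 0.99 = 28.252 N·m.
Chain: ratio = 34/57 = 0.59649; torque at the screw = 28.252 × 0.59649 × 0.94 = 15.841 N·m.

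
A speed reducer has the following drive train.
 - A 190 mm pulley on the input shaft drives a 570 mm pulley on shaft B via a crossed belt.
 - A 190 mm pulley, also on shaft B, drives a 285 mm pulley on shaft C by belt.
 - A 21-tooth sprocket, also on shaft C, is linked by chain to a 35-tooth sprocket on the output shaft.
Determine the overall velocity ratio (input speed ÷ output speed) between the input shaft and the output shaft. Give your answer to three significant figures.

7.50

Each stage contributes driven/driver: belt 570/190 = 3, belt 285/190 = 1.5, chain 35/21 = 1.6667.
Overall: 3 × 1.5 × 1.6667 = 7.5.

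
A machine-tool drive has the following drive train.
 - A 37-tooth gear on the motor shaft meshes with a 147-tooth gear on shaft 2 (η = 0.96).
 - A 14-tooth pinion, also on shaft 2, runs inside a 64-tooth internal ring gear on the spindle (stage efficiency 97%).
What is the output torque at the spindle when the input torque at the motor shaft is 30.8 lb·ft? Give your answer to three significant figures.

521 lb·ft

After the gear mesh (147/37): 30.8 × 3.973 × 0.96 = 117.47 lb·ft
After the internal gear (64/14): 117.47 × 4.5714 × 0.97 = 520.91 lb·ft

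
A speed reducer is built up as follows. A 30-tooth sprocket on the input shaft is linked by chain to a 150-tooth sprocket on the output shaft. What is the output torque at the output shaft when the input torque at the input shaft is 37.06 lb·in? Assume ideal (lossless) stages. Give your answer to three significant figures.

185 lb·in

Chain: ratio = 150/30 = 5; torque at the output shaft = 37.06 × 5 = 185.3 lb·in.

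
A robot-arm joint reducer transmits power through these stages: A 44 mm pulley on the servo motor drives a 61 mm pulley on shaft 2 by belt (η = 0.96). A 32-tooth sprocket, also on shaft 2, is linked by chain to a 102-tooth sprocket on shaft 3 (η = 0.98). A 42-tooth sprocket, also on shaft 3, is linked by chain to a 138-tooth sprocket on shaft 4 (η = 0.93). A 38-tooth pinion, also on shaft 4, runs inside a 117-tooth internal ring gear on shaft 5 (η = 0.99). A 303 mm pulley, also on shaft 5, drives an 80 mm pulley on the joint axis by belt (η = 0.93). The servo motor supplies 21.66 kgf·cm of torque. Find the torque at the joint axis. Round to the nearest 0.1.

belt 61/44 = 1.3864 → τ = 21.66·1.3864·0.96 = 28.827 kgf·cm
chain 102/32 = 3.1875 → τ = 28.827·3.1875·0.98 = 90.05 kgf·cm
chain 138/42 = 3.2857 → τ = 90.05·3.2857·0.93 = 275.17 kgf·cm
internal gear 117/38 = 3.0789 → τ = 275.17·3.0789·0.99 = 838.75 kgf·cm
belt 80/303 = 0.26403 → τ = 838.75·0.26403·0.93 = 205.95 kgf·cm

206.0 kgf·cm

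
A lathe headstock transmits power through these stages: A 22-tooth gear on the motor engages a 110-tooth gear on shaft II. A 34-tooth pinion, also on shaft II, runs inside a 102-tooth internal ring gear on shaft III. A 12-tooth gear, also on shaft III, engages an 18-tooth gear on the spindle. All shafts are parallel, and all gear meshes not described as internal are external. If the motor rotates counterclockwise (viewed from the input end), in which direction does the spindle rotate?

the motor → shaft II: external mesh, 1 reversal → CW.
shaft II → shaft III: internal mesh, same direction → CW.
shaft III → the spindle: external mesh, 1 reversal → CCW.
2 reversals in total — an even number — so the spindle turns the same way as the motor.

counterclockwise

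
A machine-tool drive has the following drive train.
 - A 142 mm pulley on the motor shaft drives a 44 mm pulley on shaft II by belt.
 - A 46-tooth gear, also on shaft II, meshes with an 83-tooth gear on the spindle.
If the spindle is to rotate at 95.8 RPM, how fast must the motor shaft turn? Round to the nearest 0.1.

Overall ratio R = 0.30986 × 1.8043 = 0.55909.
Required input speed = output speed × R = 95.8 × 0.55909 = 53.561 RPM.

53.6 RPM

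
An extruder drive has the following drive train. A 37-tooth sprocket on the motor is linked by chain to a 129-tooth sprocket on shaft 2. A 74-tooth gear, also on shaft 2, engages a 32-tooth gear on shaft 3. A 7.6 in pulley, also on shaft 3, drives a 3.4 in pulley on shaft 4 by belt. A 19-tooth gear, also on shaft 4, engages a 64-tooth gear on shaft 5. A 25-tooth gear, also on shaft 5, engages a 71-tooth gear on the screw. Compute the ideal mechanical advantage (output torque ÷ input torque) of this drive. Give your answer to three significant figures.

Each stage contributes driven/driver: chain 129/37 = 3.4865, gear mesh 32/74 = 0.43243, belt 3.4/7.6 = 0.44737, gear mesh 64/19 = 3.3684, gear mesh 71/25 = 2.84.
Overall: 3.4865 × 0.43243 × 0.44737 × 3.3684 × 2.84 = 6.4523.

6.45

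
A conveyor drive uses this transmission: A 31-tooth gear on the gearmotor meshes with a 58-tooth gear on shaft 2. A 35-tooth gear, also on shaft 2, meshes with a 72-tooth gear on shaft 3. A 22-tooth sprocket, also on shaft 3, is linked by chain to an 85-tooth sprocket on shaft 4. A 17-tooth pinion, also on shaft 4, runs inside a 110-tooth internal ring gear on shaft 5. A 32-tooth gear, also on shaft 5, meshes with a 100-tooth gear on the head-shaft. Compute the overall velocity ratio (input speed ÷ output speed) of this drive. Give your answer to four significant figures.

Each stage contributes driven/driver: gear mesh 58/31 = 1.871, gear mesh 72/35 = 2.0571, chain 85/22 = 3.8636, internal gear 110/17 = 6.4706, gear mesh 100/32 = 3.125.
Overall: 1.871 × 2.0571 × 3.8636 × 6.4706 × 3.125 = 300.69.

300.7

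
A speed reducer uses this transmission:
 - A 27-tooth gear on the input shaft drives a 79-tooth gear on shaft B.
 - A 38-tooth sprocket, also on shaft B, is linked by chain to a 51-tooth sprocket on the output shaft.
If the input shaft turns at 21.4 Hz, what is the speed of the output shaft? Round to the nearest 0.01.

5.45 Hz

Gear mesh: ratio = 79/27 = 2.9259, so shaft B turns at 21.4 / 2.9259 = 7.3139 Hz.
Chain: ratio = 51/38 = 1.3421, so the output shaft turns at 7.3139 / 1.3421 = 5.4496 Hz.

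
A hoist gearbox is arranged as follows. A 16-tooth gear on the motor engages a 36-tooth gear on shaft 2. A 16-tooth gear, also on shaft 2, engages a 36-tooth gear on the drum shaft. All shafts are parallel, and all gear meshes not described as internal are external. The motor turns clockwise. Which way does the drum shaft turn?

clockwise

the motor → shaft 2: external mesh, 1 reversal → CCW.
shaft 2 → the drum shaft: external mesh, 1 reversal → CW.
2 reversals in total — an even number — so the drum shaft turns the same way as the motor.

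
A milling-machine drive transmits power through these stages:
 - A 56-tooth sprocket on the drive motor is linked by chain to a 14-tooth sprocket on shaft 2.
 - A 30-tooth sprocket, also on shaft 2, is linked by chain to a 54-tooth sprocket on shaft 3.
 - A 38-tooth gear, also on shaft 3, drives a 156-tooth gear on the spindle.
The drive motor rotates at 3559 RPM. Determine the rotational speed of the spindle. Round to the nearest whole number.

1927 RPM

chain 14/56 = 0.25 → 3559/0.25 = 14236 RPM
chain 54/30 = 1.8 → 14236/1.8 = 7908.9 RPM
gear mesh 156/38 = 4.1053 → 7908.9/4.1053 = 1926.5 RPM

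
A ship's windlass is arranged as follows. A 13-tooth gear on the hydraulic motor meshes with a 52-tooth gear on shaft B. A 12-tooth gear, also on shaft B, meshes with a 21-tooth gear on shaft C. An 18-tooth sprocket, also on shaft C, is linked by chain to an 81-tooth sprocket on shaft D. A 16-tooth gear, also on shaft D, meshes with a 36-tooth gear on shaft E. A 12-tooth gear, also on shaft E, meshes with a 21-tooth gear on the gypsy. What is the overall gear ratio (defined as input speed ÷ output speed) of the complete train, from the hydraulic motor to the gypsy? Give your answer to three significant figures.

124

Each stage contributes driven/driver: gear mesh 52/13 = 4, gear mesh 21/12 = 1.75, chain 81/18 = 4.5, gear mesh 36/16 = 2.25, gear mesh 21/12 = 1.75.
Overall: 4 × 1.75 × 4.5 × 2.25 × 1.75 = 124.03.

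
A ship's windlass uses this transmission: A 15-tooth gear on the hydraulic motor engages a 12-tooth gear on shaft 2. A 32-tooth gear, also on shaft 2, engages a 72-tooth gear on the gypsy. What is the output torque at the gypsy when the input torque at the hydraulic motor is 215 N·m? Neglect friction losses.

387 N·m

gear mesh 12/15 = 0.8 → τ = 215·0.8 = 172 N·m
gear mesh 72/32 = 2.25 → τ = 172·2.25 = 387 N·m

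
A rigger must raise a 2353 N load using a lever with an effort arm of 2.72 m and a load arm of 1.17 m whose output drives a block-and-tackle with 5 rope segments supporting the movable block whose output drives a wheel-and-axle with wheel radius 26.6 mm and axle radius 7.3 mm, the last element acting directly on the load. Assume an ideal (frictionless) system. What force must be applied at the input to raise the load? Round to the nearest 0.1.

Lever MA = effort arm / load arm = 2.72/1.17 = 2.3248.
Block-and-tackle MA = number of supporting rope parts = 5.
Wheel-and-axle MA = R/r = 26.6/7.3 = 3.6438.
Combined ideal MA = 2.3248 × 5 × 3.6438 = 42.356.
Effort = load / MA = 2353 / 42.356 = 55.553 N.

55.6 N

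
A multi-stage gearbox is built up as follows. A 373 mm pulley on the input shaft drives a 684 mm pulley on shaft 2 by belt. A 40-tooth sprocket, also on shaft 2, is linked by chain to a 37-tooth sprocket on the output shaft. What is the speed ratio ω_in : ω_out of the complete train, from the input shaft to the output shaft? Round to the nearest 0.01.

1.70

Each stage contributes driven/driver: belt 684/373 = 1.8338, chain 37/40 = 0.925.
Overall: 1.8338 × 0.925 = 1.6962.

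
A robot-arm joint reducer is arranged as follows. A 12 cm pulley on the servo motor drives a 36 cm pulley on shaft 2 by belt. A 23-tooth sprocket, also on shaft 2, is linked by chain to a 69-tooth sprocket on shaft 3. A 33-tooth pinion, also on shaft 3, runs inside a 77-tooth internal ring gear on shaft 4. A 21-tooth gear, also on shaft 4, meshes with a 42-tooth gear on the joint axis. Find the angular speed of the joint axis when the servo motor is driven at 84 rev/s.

2 rev/s

the servo motor → shaft 2 (belt, 36/12): 84 ÷ 3 = 28 rev/s
shaft 2 → shaft 3 (chain, 69/23): 28 ÷ 3 = 9.3333 rev/s
shaft 3 → shaft 4 (internal gear, 77/33): 9.3333 ÷ 2.3333 = 4 rev/s
shaft 4 → the joint axis (gear mesh, 42/21): 4 ÷ 2 = 2 rev/s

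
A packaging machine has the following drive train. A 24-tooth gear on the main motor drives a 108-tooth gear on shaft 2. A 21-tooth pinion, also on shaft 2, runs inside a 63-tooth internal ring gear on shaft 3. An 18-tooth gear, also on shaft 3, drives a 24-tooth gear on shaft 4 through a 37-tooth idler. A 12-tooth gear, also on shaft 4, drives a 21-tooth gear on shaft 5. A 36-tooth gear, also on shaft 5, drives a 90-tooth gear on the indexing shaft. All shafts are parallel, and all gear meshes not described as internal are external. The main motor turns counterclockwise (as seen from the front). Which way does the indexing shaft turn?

the main motor → shaft 2: external mesh, 1 reversal → CW.
shaft 2 → shaft 3: internal mesh, same direction → CW.
shaft 3 → shaft 4: driver → idler → driven is 2 external meshes, 2 reversals → CW.
shaft 4 → shaft 5: external mesh, 1 reversal → CCW.
shaft 5 → the indexing shaft: external mesh, 1 reversal → CW.
5 reversals in total — an odd number — so the indexing shaft turns opposite to the main motor.

clockwise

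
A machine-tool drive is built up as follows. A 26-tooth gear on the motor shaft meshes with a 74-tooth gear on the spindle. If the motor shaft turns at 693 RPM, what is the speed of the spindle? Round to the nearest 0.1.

the motor shaft → the spindle (gear mesh, 74/26): 693 ÷ 2.8462 = 243.49 RPM

243.5 RPM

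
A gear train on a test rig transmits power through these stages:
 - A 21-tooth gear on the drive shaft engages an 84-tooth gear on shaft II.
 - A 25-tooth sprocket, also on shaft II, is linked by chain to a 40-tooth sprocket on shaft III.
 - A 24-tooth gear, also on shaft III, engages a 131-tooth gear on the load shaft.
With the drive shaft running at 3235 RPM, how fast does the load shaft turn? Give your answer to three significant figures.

gear mesh 84/21 = 4 → 3235/4 = 808.75 RPM
chain 40/25 = 1.6 → 808.75/1.6 = 505.47 RPM
gear mesh 131/24 = 5.4583 → 505.47/5.4583 = 92.605 RPM

92.6 RPM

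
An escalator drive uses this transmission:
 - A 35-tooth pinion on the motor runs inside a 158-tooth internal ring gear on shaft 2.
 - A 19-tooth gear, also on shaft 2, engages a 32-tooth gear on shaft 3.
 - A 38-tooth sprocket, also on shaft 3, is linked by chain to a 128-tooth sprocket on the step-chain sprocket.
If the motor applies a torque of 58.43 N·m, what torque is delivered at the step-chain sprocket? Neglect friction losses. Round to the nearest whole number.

Internal gear: ratio = 158/35 = 4.5143; torque at shaft 2 = 58.43 × 4.5143 = 263.77 N·m.
Gear mesh: ratio = 32/19 = 1.6842; torque at shaft 3 = 263.77 × 1.6842 = 444.24 N·m.
Chain: ratio = 128/38 = 3.3684; torque at the step-chain sprocket = 444.24 × 3.3684 = 1496.4 N·m.

1496 N·m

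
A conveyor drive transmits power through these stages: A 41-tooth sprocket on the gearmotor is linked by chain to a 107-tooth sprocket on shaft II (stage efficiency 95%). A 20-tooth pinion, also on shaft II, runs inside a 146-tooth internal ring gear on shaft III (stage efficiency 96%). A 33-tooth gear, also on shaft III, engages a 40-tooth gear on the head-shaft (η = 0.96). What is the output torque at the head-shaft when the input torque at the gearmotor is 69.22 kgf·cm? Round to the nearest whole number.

After the chain (107/41): 69.22 × 2.6098 × 0.95 = 171.61 kgf·cm
After the internal gear (146/20): 171.61 × 7.3 × 0.96 = 1202.7 kgf·cm
After the gear mesh (40/33): 1202.7 × 1.2121 × 0.96 = 1399.5 kgf·cm

1399 kgf·cm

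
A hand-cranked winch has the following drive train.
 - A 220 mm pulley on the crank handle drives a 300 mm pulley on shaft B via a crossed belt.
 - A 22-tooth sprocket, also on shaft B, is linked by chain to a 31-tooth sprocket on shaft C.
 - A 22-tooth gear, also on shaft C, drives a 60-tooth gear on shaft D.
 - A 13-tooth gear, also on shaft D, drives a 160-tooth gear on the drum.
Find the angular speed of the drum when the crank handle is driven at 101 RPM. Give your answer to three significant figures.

belt 300/220 = 1.3636 → 101/1.3636 = 74.067 RPM
chain 31/22 = 1.4091 → 74.067/1.4091 = 52.563 RPM
gear mesh 60/22 = 2.7273 → 52.563/2.7273 = 19.273 RPM
gear mesh 160/13 = 12.308 → 19.273/12.308 = 1.566 RPM

1.57 RPM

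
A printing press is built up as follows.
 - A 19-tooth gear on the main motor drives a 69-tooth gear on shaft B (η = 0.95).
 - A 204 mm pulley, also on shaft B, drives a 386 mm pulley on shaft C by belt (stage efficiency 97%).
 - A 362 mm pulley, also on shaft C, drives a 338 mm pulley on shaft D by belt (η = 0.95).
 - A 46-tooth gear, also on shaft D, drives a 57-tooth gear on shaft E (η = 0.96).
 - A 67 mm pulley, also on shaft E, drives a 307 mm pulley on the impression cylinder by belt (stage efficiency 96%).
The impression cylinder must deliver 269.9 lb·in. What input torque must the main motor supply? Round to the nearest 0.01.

Overall ratio R = 3.6316 × 1.8922 × 0.9337 × 1.2391 × 4.5821 = 36.429; overall efficiency η = 0.95 × 0.97 × 0.95 × 0.96 × 0.96 = 0.8068.
Input torque = output torque / (R × η) = 269.9 / (36.429 × 0.8068) = 9.1833 lb·in.

9.18 lb·in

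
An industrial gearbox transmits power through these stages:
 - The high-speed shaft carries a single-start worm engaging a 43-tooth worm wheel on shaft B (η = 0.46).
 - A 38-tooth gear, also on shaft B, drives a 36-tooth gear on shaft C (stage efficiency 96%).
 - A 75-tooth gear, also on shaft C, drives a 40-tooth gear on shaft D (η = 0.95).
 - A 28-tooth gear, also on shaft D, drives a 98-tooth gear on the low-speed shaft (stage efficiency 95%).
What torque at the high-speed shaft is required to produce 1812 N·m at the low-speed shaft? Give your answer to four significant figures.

59.79 N·m

Overall ratio R = 43 × 0.94737 × 0.53333 × 3.5 = 76.042; overall efficiency η = 0.46 × 0.96 × 0.95 × 0.95 = 0.3985.
Input torque = output torque / (R × η) = 1812 / (76.042 × 0.3985) = 59.79 N·m.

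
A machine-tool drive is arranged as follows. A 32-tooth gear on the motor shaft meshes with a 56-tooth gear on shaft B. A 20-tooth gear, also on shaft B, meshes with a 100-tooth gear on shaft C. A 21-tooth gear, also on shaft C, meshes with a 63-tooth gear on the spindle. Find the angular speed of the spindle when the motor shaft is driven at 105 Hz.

gear mesh 56/32 = 1.75 → 105/1.75 = 60 Hz
gear mesh 100/20 = 5 → 60/5 = 12 Hz
gear mesh 63/21 = 3 → 12/3 = 4 Hz

4 Hz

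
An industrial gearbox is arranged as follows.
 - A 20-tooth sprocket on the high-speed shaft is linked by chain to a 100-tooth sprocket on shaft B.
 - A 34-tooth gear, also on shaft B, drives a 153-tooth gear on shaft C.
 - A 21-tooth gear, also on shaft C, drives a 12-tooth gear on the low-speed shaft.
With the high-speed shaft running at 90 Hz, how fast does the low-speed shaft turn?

Chain: ratio = 100/20 = 5, so shaft B turns at 90 / 5 = 18 Hz.
Gear mesh: ratio = 153/34 = 4.5, so shaft C turns at 18 / 4.5 = 4 Hz.
Gear mesh: ratio = 12/21 = 0.57143, so the low-speed shaft turns at 4 / 0.57143 = 7 Hz.

7 Hz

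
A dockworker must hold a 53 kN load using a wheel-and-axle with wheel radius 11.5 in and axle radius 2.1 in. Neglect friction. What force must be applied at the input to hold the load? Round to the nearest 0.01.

9.68 kN

Wheel-and-axle MA = R/r = 11.5/2.1 = 5.4762.
Effort = load / MA = 53 / 5.4762 = 9.6783 kN.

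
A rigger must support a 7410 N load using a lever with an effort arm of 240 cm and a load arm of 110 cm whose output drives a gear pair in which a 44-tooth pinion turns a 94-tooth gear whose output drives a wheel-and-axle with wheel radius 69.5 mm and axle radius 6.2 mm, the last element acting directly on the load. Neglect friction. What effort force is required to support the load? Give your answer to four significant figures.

141.8 N

Lever MA = effort arm / load arm = 240/110 = 2.1818.
Gear pair MA = 94/44 = 2.1364.
Wheel-and-axle MA = R/r = 69.5/6.2 = 11.21.
Combined ideal MA = 2.1818 × 2.1364 × 11.21 = 52.25.
Effort = load / MA = 7410 / 52.25 = 141.82 N.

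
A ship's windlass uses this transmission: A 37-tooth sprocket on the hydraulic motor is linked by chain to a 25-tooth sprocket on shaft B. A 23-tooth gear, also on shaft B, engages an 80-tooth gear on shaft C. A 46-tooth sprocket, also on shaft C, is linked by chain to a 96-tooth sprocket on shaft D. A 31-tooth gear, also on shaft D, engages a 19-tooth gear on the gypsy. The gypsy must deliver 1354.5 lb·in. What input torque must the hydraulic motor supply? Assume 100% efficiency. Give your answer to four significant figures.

450.6 lb·in

Overall ratio R = 0.67568 × 3.4783 × 2.087 × 0.6129 = 3.0061.
Input torque = output torque / R = 1354.5 / 3.0061 = 450.58 lb·in.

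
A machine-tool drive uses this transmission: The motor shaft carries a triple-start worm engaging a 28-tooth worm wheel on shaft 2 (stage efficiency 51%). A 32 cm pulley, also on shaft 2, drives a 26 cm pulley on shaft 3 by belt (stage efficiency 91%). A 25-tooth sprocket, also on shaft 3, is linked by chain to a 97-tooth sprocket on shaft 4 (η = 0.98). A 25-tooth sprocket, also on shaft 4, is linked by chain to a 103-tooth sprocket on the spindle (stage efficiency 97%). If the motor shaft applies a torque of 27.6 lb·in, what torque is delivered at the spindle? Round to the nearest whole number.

After the worm (28/3): 27.6 × 9.3333 × 0.51 = 131.38 lb·in
After the belt (26/32): 131.38 × 0.8125 × 0.91 = 97.136 lb·in
After the chain (97/25): 97.136 × 3.88 × 0.98 = 369.35 lb·in
After the chain (103/25): 369.35 × 4.12 × 0.97 = 1476.1 lb·in

1476 lb·in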